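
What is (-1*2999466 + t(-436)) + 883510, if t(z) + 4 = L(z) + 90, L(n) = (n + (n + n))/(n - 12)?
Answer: -236977113/112 ≈ -2.1159e+6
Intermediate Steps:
L(n) = 3*n/(-12 + n) (L(n) = (n + 2*n)/(-12 + n) = (3*n)/(-12 + n) = 3*n/(-12 + n))
t(z) = 86 + 3*z/(-12 + z) (t(z) = -4 + (3*z/(-12 + z) + 90) = -4 + (90 + 3*z/(-12 + z)) = 86 + 3*z/(-12 + z))
(-1*2999466 + t(-436)) + 883510 = (-1*2999466 + (-1032 + 89*(-436))/(-12 - 436)) + 883510 = (-2999466 + (-1032 - 38804)/(-448)) + 883510 = (-2999466 - 1/448*(-39836)) + 883510 = (-2999466 + 9959/112) + 883510 = -335930233/112 + 883510 = -236977113/112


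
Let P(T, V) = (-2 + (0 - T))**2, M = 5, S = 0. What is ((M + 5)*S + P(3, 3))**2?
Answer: 625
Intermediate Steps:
P(T, V) = (-2 - T)**2
((M + 5)*S + P(3, 3))**2 = ((5 + 5)*0 + (2 + 3)**2)**2 = (10*0 + 5**2)**2 = (0 + 25)**2 = 25**2 = 625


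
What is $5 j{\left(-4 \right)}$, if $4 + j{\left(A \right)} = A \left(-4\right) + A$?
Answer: $40$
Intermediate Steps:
$j{\left(A \right)} = -4 - 3 A$ ($j{\left(A \right)} = -4 + \left(A \left(-4\right) + A\right) = -4 + \left(- 4 A + A\right) = -4 - 3 A$)
$5 j{\left(-4 \right)} = 5 \left(-4 - -12\right) = 5 \left(-4 + 12\right) = 5 \cdot 8 = 40$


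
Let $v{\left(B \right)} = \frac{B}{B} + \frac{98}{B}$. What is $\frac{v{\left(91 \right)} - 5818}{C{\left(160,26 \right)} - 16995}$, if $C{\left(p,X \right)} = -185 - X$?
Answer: $\frac{10801}{31954} \approx 0.33802$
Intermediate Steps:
$v{\left(B \right)} = 1 + \frac{98}{B}$
$\frac{v{\left(91 \right)} - 5818}{C{\left(160,26 \right)} - 16995} = \frac{\frac{98 + 91}{91} - 5818}{\left(-185 - 26\right) - 16995} = \frac{\frac{1}{91} \cdot 189 - 5818}{\left(-185 - 26\right) - 16995} = \frac{\frac{27}{13} - 5818}{-211 - 16995} = - \frac{75607}{13 \left(-17206\right)} = \left(- \frac{75607}{13}\right) \left(- \frac{1}{17206}\right) = \frac{10801}{31954}$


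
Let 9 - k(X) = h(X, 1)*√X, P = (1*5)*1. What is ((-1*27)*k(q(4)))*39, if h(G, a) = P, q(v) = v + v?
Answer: -9477 + 10530*√2 ≈ 5414.7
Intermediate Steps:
q(v) = 2*v
P = 5 (P = 5*1 = 5)
h(G, a) = 5
k(X) = 9 - 5*√X
((-1*27)*k(q(4)))*39 = ((-1*27)*(9 - 5*2*√2))*39 = -27*(9 - 10*√2)*39 = (-243 + 270*√2)*39 = -9477 + 10530*√2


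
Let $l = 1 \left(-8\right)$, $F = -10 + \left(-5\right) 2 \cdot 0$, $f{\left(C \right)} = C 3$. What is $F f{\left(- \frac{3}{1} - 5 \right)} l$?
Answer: $-1920$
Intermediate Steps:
$f{\left(C \right)} = 3 C$
$F = -10$ ($F = -10 - 0 = -10 + 0 = -10$)
$l = -8$
$F f{\left(- \frac{3}{1} - 5 \right)} l = - 10 \cdot 3 \left(- \frac{3}{1} - 5\right) \left(-8\right) = - 10 \cdot 3 \left(\left(-3\right) 1 - 5\right) \left(-8\right) = - 10 \cdot 3 \left(-3 - 5\right) \left(-8\right) = - 10 \cdot 3 \left(-8\right) \left(-8\right) = \left(-10\right) \left(-24\right) \left(-8\right) = 240 \left(-8\right) = -1920$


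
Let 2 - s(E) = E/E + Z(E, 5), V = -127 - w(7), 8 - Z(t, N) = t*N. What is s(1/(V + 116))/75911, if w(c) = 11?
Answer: -159/1670042 ≈ -9.5207e-5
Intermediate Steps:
Z(t, N) = 8 - N*t (Z(t, N) = 8 - t*N = 8 - N*t)
V = -138 (V = -127 - 1*11 = -127 - 11 = -138)
s(E) = -7 + 5*E (s(E) = 2 - (E/E + (8 - 1*5*E)) = 2 - (1 + (8 - 5*E)) = 2 - (9 - 5*E) = 2 + (-9 + 5*E) = -7 + 5*E)
s(1/(V + 116))/75911 = (-7 + 5/(-138 + 116))/75911 = (-7 + 5/(-22))*(1/75911) = (-7 + 5*(-1/22))*(1/75911) = (-7 - 5/22)*(1/75911) = -159/22*1/75911 = -159/1670042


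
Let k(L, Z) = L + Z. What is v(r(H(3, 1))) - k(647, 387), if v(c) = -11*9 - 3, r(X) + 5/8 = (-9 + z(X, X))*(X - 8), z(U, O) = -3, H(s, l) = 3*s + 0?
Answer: -1136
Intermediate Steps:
H(s, l) = 3*s
r(X) = 763/8 - 12*X (r(X) = -5/8 + (-9 - 3)*(X - 8) = -5/8 - 12*(-8 + X) = -5/8 + (96 - 12*X) = 763/8 - 12*X)
v(c) = -102 (v(c) = -99 - 3 = -102)
v(r(H(3, 1))) - k(647, 387) = -102 - (647 + 387) = -102 - 1*1034 = -102 - 1034 = -1136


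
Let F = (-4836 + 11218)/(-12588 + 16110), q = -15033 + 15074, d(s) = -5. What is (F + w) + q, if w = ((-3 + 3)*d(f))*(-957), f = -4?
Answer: 75392/1761 ≈ 42.812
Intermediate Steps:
q = 41
F = 3191/1761 (F = 6382/3522 = 6382*(1/3522) = 3191/1761 ≈ 1.8120)
w = 0 (w = ((-3 + 3)*(-5))*(-957) = (0*(-5))*(-957) = 0*(-957) = 0)
(F + w) + q = (3191/1761 + 0) + 41 = 3191/1761 + 41 = 75392/1761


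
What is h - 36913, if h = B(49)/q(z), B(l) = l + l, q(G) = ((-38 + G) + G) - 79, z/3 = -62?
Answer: -18050555/489 ≈ -36913.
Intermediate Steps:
z = -186 (z = 3*(-62) = -186)
q(G) = -117 + 2*G (q(G) = (-38 + 2*G) - 79 = -117 + 2*G)
B(l) = 2*l
h = -98/489 (h = (2*49)/(-117 + 2*(-186)) = 98/(-117 - 372) = 98/(-489) = 98*(-1/489) = -98/489 ≈ -0.20041)
h - 36913 = -98/489 - 36913 = -18050555/489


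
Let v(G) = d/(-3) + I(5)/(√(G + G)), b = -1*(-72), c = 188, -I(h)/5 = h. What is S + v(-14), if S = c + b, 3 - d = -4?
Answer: 773/3 + 25*I*√7/14 ≈ 257.67 + 4.7246*I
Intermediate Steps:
d = 7 (d = 3 - 1*(-4) = 3 + 4 = 7)
I(h) = -5*h
b = 72
v(G) = -7/3 - 25*√2/(2*√G) (v(G) = 7/(-3) + (-5*5)/(√(G + G)) = 7*(-⅓) - 25*√2/(2*√G) = -7/3 - 25*√2/(2*√G))
S = 260 (S = 188 + 72 = 260)
S + v(-14) = 260 + (-7/3 - 25*√2/(2*√(-14))) = 260 + (-7/3 - 25*√2*(-I*√14/14)/2) = 260 + (-7/3 + 25*I*√7/14) = 773/3 + 25*I*√7/14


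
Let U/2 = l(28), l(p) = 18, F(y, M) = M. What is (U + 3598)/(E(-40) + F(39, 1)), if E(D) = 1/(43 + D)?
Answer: 5451/2 ≈ 2725.5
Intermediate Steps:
U = 36 (U = 2*18 = 36)
(U + 3598)/(E(-40) + F(39, 1)) = (36 + 3598)/(1/(43 - 40) + 1) = 3634/(1/3 + 1) = 3634/(⅓ + 1) = 3634/(4/3) = 3634*(¾) = 5451/2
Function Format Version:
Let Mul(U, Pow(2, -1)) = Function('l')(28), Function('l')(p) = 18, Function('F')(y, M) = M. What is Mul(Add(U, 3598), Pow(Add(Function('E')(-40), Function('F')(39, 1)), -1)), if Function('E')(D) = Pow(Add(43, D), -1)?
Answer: Rational(5451, 2) ≈ 2725.5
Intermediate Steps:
U = 36 (U = Mul(2, 18) = 36)
Mul(Add(U, 3598), Pow(Add(Function('E')(-40), Function('F')(39, 1)), -1)) = Mul(Add(36, 3598), Pow(Add(Pow(Add(43, -40), -1), 1), -1)) = Mul(3634, Pow(Add(Pow(3, -1), 1), -1)) = Mul(3634, Pow(Add(Rational(1, 3), 1), -1)) = Mul(3634, Pow(Rational(4, 3), -1)) = Mul(3634, Rational(3, 4)) = Rational(5451, 2)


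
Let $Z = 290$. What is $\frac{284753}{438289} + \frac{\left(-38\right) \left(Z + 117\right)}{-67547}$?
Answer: $\frac{26012788565}{29605107083} \approx 0.87866$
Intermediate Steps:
$\frac{284753}{438289} + \frac{\left(-38\right) \left(Z + 117\right)}{-67547} = \frac{284753}{438289} + \frac{\left(-38\right) \left(290 + 117\right)}{-67547} = 284753 \cdot \frac{1}{438289} + \left(-38\right) 407 \left(- \frac{1}{67547}\right) = \frac{284753}{438289} - - \frac{15466}{67547} = \frac{284753}{438289} + \frac{15466}{67547} = \frac{26012788565}{29605107083}$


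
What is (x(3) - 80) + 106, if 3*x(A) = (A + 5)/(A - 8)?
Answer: 382/15 ≈ 25.467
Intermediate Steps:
x(A) = (5 + A)/(3*(-8 + A)) (x(A) = ((A + 5)/(A - 8))/3 = ((5 + A)/(-8 + A))/3 = (5 + A)/(3*(-8 + A)))
(x(3) - 80) + 106 = ((5 + 3)/(3*(-8 + 3)) - 80) + 106 = ((⅓)*8/(-5) - 80) + 106 = ((⅓)*(-⅕)*8 - 80) + 106 = (-8/15 - 80) + 106 = -1208/15 + 106 = 382/15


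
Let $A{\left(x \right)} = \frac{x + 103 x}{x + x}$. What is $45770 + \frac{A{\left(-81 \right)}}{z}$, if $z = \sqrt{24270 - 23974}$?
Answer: $45770 + \frac{13 \sqrt{74}}{37} \approx 45773.0$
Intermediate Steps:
$A{\left(x \right)} = 52$ ($A{\left(x \right)} = \frac{104 x}{2 x} = 104 x \frac{1}{2 x} = 52$)
$z = 2 \sqrt{74}$ ($z = \sqrt{296} = 2 \sqrt{74} \approx 17.205$)
$45770 + \frac{A{\left(-81 \right)}}{z} = 45770 + \frac{52}{2 \sqrt{74}} = 45770 + 52 \frac{\sqrt{74}}{148} = 45770 + \frac{13 \sqrt{74}}{37}$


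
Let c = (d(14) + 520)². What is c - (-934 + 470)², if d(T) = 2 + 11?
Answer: 68793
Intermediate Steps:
d(T) = 13
c = 284089 (c = (13 + 520)² = 533² = 284089)
c - (-934 + 470)² = 284089 - (-934 + 470)² = 284089 - 1*(-464)² = 284089 - 1*215296 = 284089 - 215296 = 68793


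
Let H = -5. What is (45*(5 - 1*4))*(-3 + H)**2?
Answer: 2880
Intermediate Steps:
(45*(5 - 1*4))*(-3 + H)**2 = (45*(5 - 1*4))*(-3 - 5)**2 = (45*(5 - 4))*(-8)**2 = (45*1)*64 = 45*64 = 2880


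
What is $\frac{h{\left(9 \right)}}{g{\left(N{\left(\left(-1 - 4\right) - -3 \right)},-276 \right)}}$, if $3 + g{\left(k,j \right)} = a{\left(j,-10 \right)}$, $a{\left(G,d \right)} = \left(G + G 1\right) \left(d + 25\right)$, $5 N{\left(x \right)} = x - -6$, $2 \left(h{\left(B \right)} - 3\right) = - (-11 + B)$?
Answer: $- \frac{4}{8283} \approx -0.00048292$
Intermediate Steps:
$h{\left(B \right)} = \frac{17}{2} - \frac{B}{2}$ ($h{\left(B \right)} = 3 + \frac{\left(-1\right) \left(-11 + B\right)}{2} = 3 + \frac{11 - B}{2} = 3 - \left(- \frac{11}{2} + \frac{B}{2}\right) = \frac{17}{2} - \frac{B}{2}$)
$N{\left(x \right)} = \frac{6}{5} + \frac{x}{5}$ ($N{\left(x \right)} = \frac{x - -6}{5} = \frac{x + 6}{5} = \frac{6 + x}{5} = \frac{6}{5} + \frac{x}{5}$)
$a{\left(G,d \right)} = 2 G \left(25 + d\right)$ ($a{\left(G,d \right)} = \left(G + G\right) \left(25 + d\right) = 2 G \left(25 + d\right)$)
$g{\left(k,j \right)} = -3 + 30 j$ ($g{\left(k,j \right)} = -3 + 2 j \left(25 - 10\right) = -3 + 2 j 15 = -3 + 30 j$)
$\frac{h{\left(9 \right)}}{g{\left(N{\left(\left(-1 - 4\right) - -3 \right)},-276 \right)}} = \frac{\frac{17}{2} - \frac{9}{2}}{-3 + 30 \left(-276\right)} = \frac{\frac{17}{2} - \frac{9}{2}}{-3 - 8280} = \frac{4}{-8283} = 4 \left(- \frac{1}{8283}\right) = - \frac{4}{8283}$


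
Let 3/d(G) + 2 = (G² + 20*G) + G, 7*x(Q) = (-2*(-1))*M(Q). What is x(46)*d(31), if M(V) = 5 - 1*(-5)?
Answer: 6/1127 ≈ 0.0053239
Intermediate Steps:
M(V) = 10 (M(V) = 5 + 5 = 10)
x(Q) = 20/7 (x(Q) = (-2*(-1)*10)/7 = (2*10)/7 = (⅐)*20 = 20/7)
d(G) = 3/(-2 + G² + 21*G) (d(G) = 3/(-2 + ((G² + 20*G) + G)) = 3/(-2 + (G² + 21*G)) = 3/(-2 + G² + 21*G))
x(46)*d(31) = 20*(3/(-2 + 31² + 21*31))/7 = 20*(3/(-2 + 961 + 651))/7 = 20*(3/1610)/7 = 20*(3*(1/1610))/7 = (20/7)*(3/1610) = 6/1127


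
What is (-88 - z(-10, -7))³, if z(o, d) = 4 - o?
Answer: -1061208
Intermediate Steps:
(-88 - z(-10, -7))³ = (-88 - (4 - 1*(-10)))³ = (-88 - (4 + 10))³ = (-88 - 1*14)³ = (-88 - 14)³ = (-102)³ = -1061208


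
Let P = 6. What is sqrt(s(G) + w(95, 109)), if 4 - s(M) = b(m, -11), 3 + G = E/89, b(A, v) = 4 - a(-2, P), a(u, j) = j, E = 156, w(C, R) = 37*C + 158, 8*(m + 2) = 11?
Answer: sqrt(3679) ≈ 60.655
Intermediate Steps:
m = -5/8 (m = -2 + (1/8)*11 = -2 + 11/8 = -5/8 ≈ -0.62500)
w(C, R) = 158 + 37*C
b(A, v) = -2 (b(A, v) = 4 - 1*6 = 4 - 6 = -2)
G = -111/89 (G = -3 + 156/89 = -111/89 ≈ -1.2472)
s(M) = 6 (s(M) = 4 - 1*(-2) = 4 + 2 = 6)
sqrt(s(G) + w(95, 109)) = sqrt(6 + (158 + 37*95)) = sqrt(6 + (158 + 3515)) = sqrt(6 + 3673) = sqrt(3679)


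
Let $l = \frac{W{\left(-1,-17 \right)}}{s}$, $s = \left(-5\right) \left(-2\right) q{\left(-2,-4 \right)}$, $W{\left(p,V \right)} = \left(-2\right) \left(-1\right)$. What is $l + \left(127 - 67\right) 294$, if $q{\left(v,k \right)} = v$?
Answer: $\frac{176399}{10} \approx 17640.0$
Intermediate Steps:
$W{\left(p,V \right)} = 2$
$s = -20$ ($s = \left(-5\right) \left(-2\right) \left(-2\right) = 10 \left(-2\right) = -20$)
$l = - \frac{1}{10}$ ($l = \frac{2}{-20} = 2 \left(- \frac{1}{20}\right) = - \frac{1}{10} \approx -0.1$)
$l + \left(127 - 67\right) 294 = - \frac{1}{10} + \left(127 - 67\right) 294 = - \frac{1}{10} + 60 \cdot 294 = - \frac{1}{10} + 17640 = \frac{176399}{10}$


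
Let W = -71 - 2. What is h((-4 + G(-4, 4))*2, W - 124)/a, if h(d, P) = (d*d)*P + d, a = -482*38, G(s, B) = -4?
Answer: 12612/4579 ≈ 2.7543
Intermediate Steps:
a = -18316
W = -73
h(d, P) = d + P*d**2 (h(d, P) = d**2*P + d = P*d**2 + d = d + P*d**2)
h((-4 + G(-4, 4))*2, W - 124)/a = (((-4 - 4)*2)*(1 + (-73 - 124)*((-4 - 4)*2)))/(-18316) = ((-8*2)*(1 - (-1576)*2))*(-1/18316) = -16*(1 - 197*(-16))*(-1/18316) = -16*(1 + 3152)*(-1/18316) = -16*3153*(-1/18316) = -50448*(-1/18316) = 12612/4579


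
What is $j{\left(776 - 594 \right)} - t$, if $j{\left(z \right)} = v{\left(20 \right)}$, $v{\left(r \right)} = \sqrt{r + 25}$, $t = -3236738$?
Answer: $3236738 + 3 \sqrt{5} \approx 3.2367 \cdot 10^{6}$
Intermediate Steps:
$v{\left(r \right)} = \sqrt{25 + r}$
$j{\left(z \right)} = 3 \sqrt{5}$ ($j{\left(z \right)} = \sqrt{25 + 20} = \sqrt{45} = 3 \sqrt{5}$)
$j{\left(776 - 594 \right)} - t = 3 \sqrt{5} - -3236738 = 3 \sqrt{5} + 3236738 = 3236738 + 3 \sqrt{5}$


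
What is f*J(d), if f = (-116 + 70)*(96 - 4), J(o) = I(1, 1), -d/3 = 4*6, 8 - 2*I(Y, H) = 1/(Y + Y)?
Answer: -15870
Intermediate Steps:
I(Y, H) = 4 - 1/(4*Y) (I(Y, H) = 4 - 1/(2*(Y + Y)) = 4 - 1/(2*Y)/2 = 4 - 1/(4*Y))
d = -72 (d = -12*6 = -3*24 = -72)
J(o) = 15/4 (J(o) = 4 - 1/4/1 = 4 - 1/4*1 = 4 - 1/4 = 15/4)
f = -4232 (f = -46*92 = -4232)
f*J(d) = -4232*15/4 = -15870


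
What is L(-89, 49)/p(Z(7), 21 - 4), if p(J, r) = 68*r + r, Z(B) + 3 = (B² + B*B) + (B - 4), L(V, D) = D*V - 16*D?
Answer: -1715/391 ≈ -4.3862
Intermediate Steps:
L(V, D) = -16*D + D*V
Z(B) = -7 + B + 2*B² (Z(B) = -3 + ((B² + B*B) + (B - 4)) = -3 + ((B² + B²) + (-4 + B)) = -3 + (2*B² + (-4 + B)) = -3 + (-4 + B + 2*B²) = -7 + B + 2*B²)
p(J, r) = 69*r
L(-89, 49)/p(Z(7), 21 - 4) = (49*(-16 - 89))/((69*(21 - 4))) = (49*(-105))/((69*17)) = -5145/1173 = -5145*1/1173 = -1715/391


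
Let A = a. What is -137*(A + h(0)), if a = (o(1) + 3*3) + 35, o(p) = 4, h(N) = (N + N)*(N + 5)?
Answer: -6576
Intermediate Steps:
h(N) = 2*N*(5 + N) (h(N) = (2*N)*(5 + N) = 2*N*(5 + N))
a = 48 (a = (4 + 3*3) + 35 = (4 + 9) + 35 = 13 + 35 = 48)
A = 48
-137*(A + h(0)) = -137*(48 + 2*0*(5 + 0)) = -137*(48 + 2*0*5) = -137*(48 + 0) = -137*48 = -6576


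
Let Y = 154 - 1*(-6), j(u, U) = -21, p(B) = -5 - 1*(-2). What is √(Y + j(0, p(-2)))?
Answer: √139 ≈ 11.790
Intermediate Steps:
p(B) = -3 (p(B) = -5 + 2 = -3)
Y = 160 (Y = 154 + 6 = 160)
√(Y + j(0, p(-2))) = √(160 - 21) = √139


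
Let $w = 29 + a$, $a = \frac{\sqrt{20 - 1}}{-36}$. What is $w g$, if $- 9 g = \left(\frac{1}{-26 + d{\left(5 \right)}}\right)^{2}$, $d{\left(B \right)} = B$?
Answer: $- \frac{29}{3969} + \frac{\sqrt{19}}{142884} \approx -0.0072761$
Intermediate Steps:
$a = - \frac{\sqrt{19}}{36}$ ($a = \sqrt{19} \left(- \frac{1}{36}\right) = - \frac{\sqrt{19}}{36} \approx -0.12108$)
$w = 29 - \frac{\sqrt{19}}{36} \approx 28.879$
$g = - \frac{1}{3969}$ ($g = - \frac{\left(\frac{1}{-26 + 5}\right)^{2}}{9} = - \frac{\left(\frac{1}{-21}\right)^{2}}{9} = - \frac{\left(- \frac{1}{21}\right)^{2}}{9} = \left(- \frac{1}{9}\right) \frac{1}{441} = - \frac{1}{3969} \approx -0.00025195$)
$w g = \left(29 - \frac{\sqrt{19}}{36}\right) \left(- \frac{1}{3969}\right) = - \frac{29}{3969} + \frac{\sqrt{19}}{142884}$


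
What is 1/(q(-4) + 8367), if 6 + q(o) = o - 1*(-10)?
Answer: 1/8367 ≈ 0.00011952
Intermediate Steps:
q(o) = 4 + o (q(o) = -6 + (o - 1*(-10)) = -6 + (o + 10) = -6 + (10 + o) = 4 + o)
1/(q(-4) + 8367) = 1/((4 - 4) + 8367) = 1/(0 + 8367) = 1/8367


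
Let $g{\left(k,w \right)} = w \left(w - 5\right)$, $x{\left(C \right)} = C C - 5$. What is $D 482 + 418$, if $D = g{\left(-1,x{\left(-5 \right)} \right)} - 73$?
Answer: $109832$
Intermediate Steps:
$x{\left(C \right)} = -5 + C^{2}$ ($x{\left(C \right)} = C^{2} - 5 = -5 + C^{2}$)
$g{\left(k,w \right)} = w \left(-5 + w\right)$
$D = 227$ ($D = \left(-5 + \left(-5\right)^{2}\right) \left(-5 - \left(5 - \left(-5\right)^{2}\right)\right) - 73 = \left(-5 + 25\right) \left(-5 + \left(-5 + 25\right)\right) - 73 = 20 \left(-5 + 20\right) - 73 = 20 \cdot 15 - 73 = 300 - 73 = 227$)
$D 482 + 418 = 227 \cdot 482 + 418 = 109414 + 418 = 109832$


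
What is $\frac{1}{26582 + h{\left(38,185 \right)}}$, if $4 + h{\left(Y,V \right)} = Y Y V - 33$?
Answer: $\frac{1}{293685} \approx 3.405 \cdot 10^{-6}$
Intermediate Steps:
$h{\left(Y,V \right)} = -37 + V Y^{2}$ ($h{\left(Y,V \right)} = -4 + \left(Y Y V - 33\right) = -4 + \left(Y^{2} V - 33\right) = -4 + \left(V Y^{2} - 33\right) = -4 + \left(-33 + V Y^{2}\right) = -37 + V Y^{2}$)
$\frac{1}{26582 + h{\left(38,185 \right)}} = \frac{1}{26582 - \left(37 - 185 \cdot 38^{2}\right)} = \frac{1}{26582 + \left(-37 + 185 \cdot 1444\right)} = \frac{1}{26582 + \left(-37 + 267140\right)} = \frac{1}{26582 + 267103} = \frac{1}{293685}$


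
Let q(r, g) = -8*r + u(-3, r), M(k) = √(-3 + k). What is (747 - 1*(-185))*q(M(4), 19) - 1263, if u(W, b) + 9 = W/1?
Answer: -19903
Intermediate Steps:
u(W, b) = -9 + W (u(W, b) = -9 + W/1 = -9 + W*1 = -9 + W)
q(r, g) = -12 - 8*r (q(r, g) = -8*r + (-9 - 3) = -8*r - 12 = -12 - 8*r)
(747 - 1*(-185))*q(M(4), 19) - 1263 = (747 - 1*(-185))*(-12 - 8*√(-3 + 4)) - 1263 = (747 + 185)*(-12 - 8*√1) - 1263 = 932*(-12 - 8*1) - 1263 = 932*(-12 - 8) - 1263 = 932*(-20) - 1263 = -18640 - 1263 = -19903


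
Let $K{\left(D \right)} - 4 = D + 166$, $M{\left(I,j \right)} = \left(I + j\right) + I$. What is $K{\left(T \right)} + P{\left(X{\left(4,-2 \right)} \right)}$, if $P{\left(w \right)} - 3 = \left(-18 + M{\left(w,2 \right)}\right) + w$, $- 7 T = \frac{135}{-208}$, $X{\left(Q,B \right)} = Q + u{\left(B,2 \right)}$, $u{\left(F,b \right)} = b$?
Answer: $\frac{254935}{1456} \approx 175.09$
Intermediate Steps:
$M{\left(I,j \right)} = j + 2 I$
$X{\left(Q,B \right)} = 2 + Q$ ($X{\left(Q,B \right)} = Q + 2 = 2 + Q$)
$T = \frac{135}{1456}$ ($T = - \frac{135 \frac{1}{-208}}{7} = - \frac{135 \left(- \frac{1}{208}\right)}{7} = \left(- \frac{1}{7}\right) \left(- \frac{135}{208}\right) = \frac{135}{1456} \approx 0.09272$)
$P{\left(w \right)} = -13 + 3 w$ ($P{\left(w \right)} = 3 + \left(\left(-18 + \left(2 + 2 w\right)\right) + w\right) = 3 + \left(\left(-16 + 2 w\right) + w\right) = 3 + \left(-16 + 3 w\right) = -13 + 3 w$)
$K{\left(D \right)} = 170 + D$ ($K{\left(D \right)} = 4 + \left(D + 166\right) = 4 + \left(166 + D\right) = 170 + D$)
$K{\left(T \right)} + P{\left(X{\left(4,-2 \right)} \right)} = \left(170 + \frac{135}{1456}\right) - \left(13 - 3 \left(2 + 4\right)\right) = \frac{247655}{1456} + \left(-13 + 3 \cdot 6\right) = \frac{247655}{1456} + \left(-13 + 18\right) = \frac{247655}{1456} + 5 = \frac{254935}{1456}$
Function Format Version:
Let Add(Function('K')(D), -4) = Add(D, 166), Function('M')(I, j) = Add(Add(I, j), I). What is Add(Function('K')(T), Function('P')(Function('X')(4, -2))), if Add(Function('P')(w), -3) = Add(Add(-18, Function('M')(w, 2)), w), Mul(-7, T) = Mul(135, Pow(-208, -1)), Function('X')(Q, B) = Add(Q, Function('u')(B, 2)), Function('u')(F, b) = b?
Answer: Rational(254935, 1456) ≈ 175.09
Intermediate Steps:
Function('M')(I, j) = Add(j, Mul(2, I))
Function('X')(Q, B) = Add(2, Q) (Function('X')(Q, B) = Add(Q, 2) = Add(2, Q))
T = Rational(135, 1456) (T = Mul(Rational(-1, 7), Mul(135, Pow(-208, -1))) = Mul(Rational(-1, 7), Mul(135, Rational(-1, 208))) = Mul(Rational(-1, 7), Rational(-135, 208)) = Rational(135, 1456) ≈ 0.092720)
Function('P')(w) = Add(-13, Mul(3, w)) (Function('P')(w) = Add(3, Add(Add(-18, Add(2, Mul(2, w))), w)) = Add(3, Add(Add(-16, Mul(2, w)), w)) = Add(3, Add(-16, Mul(3, w))) = Add(-13, Mul(3, w)))
Function('K')(D) = Add(170, D) (Function('K')(D) = Add(4, Add(D, 166)) = Add(4, Add(166, D)) = Add(170, D))
Add(Function('K')(T), Function('P')(Function('X')(4, -2))) = Add(Add(170, Rational(135, 1456)), Add(-13, Mul(3, Add(2, 4)))) = Add(Rational(247655, 1456), Add(-13, Mul(3, 6))) = Add(Rational(247655, 1456), Add(-13, 18)) = Add(Rational(247655, 1456), 5) = Rational(254935, 1456)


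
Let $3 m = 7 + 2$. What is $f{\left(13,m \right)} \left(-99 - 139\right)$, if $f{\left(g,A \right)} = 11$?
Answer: $-2618$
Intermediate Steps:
$m = 3$ ($m = \frac{7 + 2}{3} = \frac{1}{3} \cdot 9 = 3$)
$f{\left(13,m \right)} \left(-99 - 139\right) = 11 \left(-99 - 139\right) = 11 \left(-238\right) = -2618$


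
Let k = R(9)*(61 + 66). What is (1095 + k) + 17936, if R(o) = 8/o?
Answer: 172295/9 ≈ 19144.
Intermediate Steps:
k = 1016/9 (k = (8/9)*(61 + 66) = (8*(⅑))*127 = (8/9)*127 = 1016/9 ≈ 112.89)
(1095 + k) + 17936 = (1095 + 1016/9) + 17936 = 10871/9 + 17936 = 172295/9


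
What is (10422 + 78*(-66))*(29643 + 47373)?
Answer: 406182384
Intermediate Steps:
(10422 + 78*(-66))*(29643 + 47373) = (10422 - 5148)*77016 = 5274*77016 = 406182384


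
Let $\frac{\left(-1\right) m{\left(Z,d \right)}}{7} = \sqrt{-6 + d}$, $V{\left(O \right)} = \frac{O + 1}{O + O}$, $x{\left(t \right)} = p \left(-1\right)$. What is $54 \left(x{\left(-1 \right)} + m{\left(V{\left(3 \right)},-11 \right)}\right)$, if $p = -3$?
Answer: $162 - 378 i \sqrt{17} \approx 162.0 - 1558.5 i$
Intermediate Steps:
$x{\left(t \right)} = 3$ ($x{\left(t \right)} = \left(-3\right) \left(-1\right) = 3$)
$V{\left(O \right)} = \frac{1 + O}{2 O}$
$m{\left(Z,d \right)} = - 7 \sqrt{-6 + d}$
$54 \left(x{\left(-1 \right)} + m{\left(V{\left(3 \right)},-11 \right)}\right) = 54 \left(3 - 7 \sqrt{-6 - 11}\right) = 54 \left(3 - 7 \sqrt{-17}\right) = 54 \left(3 - 7 i \sqrt{17}\right) = 162 - 378 i \sqrt{17}$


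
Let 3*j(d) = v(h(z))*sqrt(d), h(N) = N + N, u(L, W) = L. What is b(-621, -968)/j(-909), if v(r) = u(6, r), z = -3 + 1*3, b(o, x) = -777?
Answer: 259*I*sqrt(101)/202 ≈ 12.886*I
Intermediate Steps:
z = 0 (z = -3 + 3 = 0)
h(N) = 2*N
v(r) = 6
j(d) = 2*sqrt(d) (j(d) = (6*sqrt(d))/3 = 2*sqrt(d))
b(-621, -968)/j(-909) = -777*(-I*sqrt(101)/606) = -(-259)*I*sqrt(101)/202 = 259*I*sqrt(101)/202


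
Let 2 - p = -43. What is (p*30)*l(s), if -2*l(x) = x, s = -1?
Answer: 675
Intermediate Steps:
p = 45 (p = 2 - 1*(-43) = 2 + 43 = 45)
l(x) = -x/2
(p*30)*l(s) = (45*30)*(-1/2*(-1)) = 1350*(1/2) = 675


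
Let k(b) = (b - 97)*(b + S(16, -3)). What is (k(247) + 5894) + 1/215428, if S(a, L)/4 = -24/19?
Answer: 172673297427/4093132 ≈ 42186.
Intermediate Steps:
S(a, L) = -96/19 (S(a, L) = 4*(-24/19) = -96/19)
k(b) = (-97 + b)*(-96/19 + b) (k(b) = (b - 97)*(b - 96/19) = (-97 + b)*(-96/19 + b))
(k(247) + 5894) + 1/215428 = ((9312/19 + 247² - 1939/19*247) + 5894) + 1/215428 = ((9312/19 + 61009 - 25207) + 5894) + 1/215428 = (689550/19 + 5894) + 1/215428 = 801536/19 + 1/215428 = 172673297427/4093132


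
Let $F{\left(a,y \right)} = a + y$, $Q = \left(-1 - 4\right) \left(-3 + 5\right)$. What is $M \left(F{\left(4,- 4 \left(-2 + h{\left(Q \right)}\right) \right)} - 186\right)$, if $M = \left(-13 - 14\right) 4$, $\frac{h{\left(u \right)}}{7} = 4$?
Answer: $30888$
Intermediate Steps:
$Q = -10$ ($Q = \left(-5\right) 2 = -10$)
$h{\left(u \right)} = 28$ ($h{\left(u \right)} = 7 \cdot 4 = 28$)
$M = -108$ ($M = \left(-27\right) 4 = -108$)
$M \left(F{\left(4,- 4 \left(-2 + h{\left(Q \right)}\right) \right)} - 186\right) = - 108 \left(\left(4 - 4 \left(-2 + 28\right)\right) - 186\right) = - 108 \left(\left(4 - 104\right) - 186\right) = - 108 \left(-100 - 186\right) = \left(-108\right) \left(-286\right) = 30888$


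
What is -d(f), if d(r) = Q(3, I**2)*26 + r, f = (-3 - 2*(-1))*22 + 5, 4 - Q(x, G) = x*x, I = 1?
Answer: 147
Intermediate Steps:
Q(x, G) = 4 - x**2 (Q(x, G) = 4 - x*x = 4 - x**2)
f = -17 (f = (-3 + 2)*22 + 5 = -1*22 + 5 = -22 + 5 = -17)
d(r) = -130 + r (d(r) = (4 - 1*3**2)*26 + r = (4 - 1*9)*26 + r = (4 - 9)*26 + r = -5*26 + r = -130 + r)
-d(f) = -(-130 - 17) = -1*(-147) = 147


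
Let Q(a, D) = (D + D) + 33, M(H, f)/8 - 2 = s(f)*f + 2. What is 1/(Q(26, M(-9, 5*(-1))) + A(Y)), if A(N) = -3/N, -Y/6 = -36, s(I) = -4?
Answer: 72/30023 ≈ 0.0023982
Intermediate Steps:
Y = 216 (Y = -6*(-36) = 216)
M(H, f) = 32 - 32*f (M(H, f) = 16 + 8*(-4*f + 2) = 16 + 8*(2 - 4*f) = 16 + (16 - 32*f) = 32 - 32*f)
Q(a, D) = 33 + 2*D (Q(a, D) = 2*D + 33 = 33 + 2*D)
1/(Q(26, M(-9, 5*(-1))) + A(Y)) = 1/((33 + 2*(32 - 160*(-1))) - 3/216) = 1/((33 + 2*(32 - 32*(-5))) - 3*1/216) = 1/((33 + 2*(32 + 160)) - 1/72) = 1/((33 + 2*192) - 1/72) = 1/((33 + 384) - 1/72) = 1/(417 - 1/72) = 1/(30023/72) = 72/30023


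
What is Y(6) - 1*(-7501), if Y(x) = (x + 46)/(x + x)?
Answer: 22516/3 ≈ 7505.3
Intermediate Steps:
Y(x) = (46 + x)/(2*x) (Y(x) = (46 + x)/((2*x)) = (46 + x)*(1/(2*x)) = (46 + x)/(2*x))
Y(6) - 1*(-7501) = (½)*(46 + 6)/6 - 1*(-7501) = (½)*(⅙)*52 + 7501 = 13/3 + 7501 = 22516/3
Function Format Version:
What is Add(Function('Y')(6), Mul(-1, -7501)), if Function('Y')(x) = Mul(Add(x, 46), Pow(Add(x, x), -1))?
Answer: Rational(22516, 3) ≈ 7505.3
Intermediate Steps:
Function('Y')(x) = Mul(Rational(1, 2), Pow(x, -1), Add(46, x)) (Function('Y')(x) = Mul(Add(46, x), Pow(Mul(2, x), -1)) = Mul(Add(46, x), Mul(Rational(1, 2), Pow(x, -1))) = Mul(Rational(1, 2), Pow(x, -1), Add(46, x)))
Add(Function('Y')(6), Mul(-1, -7501)) = Add(Mul(Rational(1, 2), Pow(6, -1), Add(46, 6)), Mul(-1, -7501)) = Add(Mul(Rational(1, 2), Rational(1, 6), 52), 7501) = Add(Rational(13, 3), 7501) = Rational(22516, 3)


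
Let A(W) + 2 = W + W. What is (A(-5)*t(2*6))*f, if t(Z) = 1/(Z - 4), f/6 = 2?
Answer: -18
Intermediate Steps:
A(W) = -2 + 2*W (A(W) = -2 + (W + W) = -2 + 2*W)
f = 12 (f = 6*2 = 12)
t(Z) = 1/(-4 + Z)
(A(-5)*t(2*6))*f = ((-2 + 2*(-5))/(-4 + 2*6))*12 = ((-2 - 10)/(-4 + 12))*12 = -12/8*12 = -12*1/8*12 = -3/2*12 = -18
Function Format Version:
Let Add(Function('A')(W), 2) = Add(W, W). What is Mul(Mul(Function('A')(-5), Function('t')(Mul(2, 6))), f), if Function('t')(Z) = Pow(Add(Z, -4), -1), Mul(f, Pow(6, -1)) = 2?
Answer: -18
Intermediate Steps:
Function('A')(W) = Add(-2, Mul(2, W)) (Function('A')(W) = Add(-2, Add(W, W)) = Add(-2, Mul(2, W)))
f = 12 (f = Mul(6, 2) = 12)
Function('t')(Z) = Pow(Add(-4, Z), -1)
Mul(Mul(Function('A')(-5), Function('t')(Mul(2, 6))), f) = Mul(Mul(Add(-2, Mul(2, -5)), Pow(Add(-4, Mul(2, 6)), -1)), 12) = Mul(Mul(Add(-2, -10), Pow(Add(-4, 12), -1)), 12) = Mul(Mul(-12, Pow(8, -1)), 12) = Mul(Mul(-12, Rational(1, 8)), 12) = Mul(Rational(-3, 2), 12) = -18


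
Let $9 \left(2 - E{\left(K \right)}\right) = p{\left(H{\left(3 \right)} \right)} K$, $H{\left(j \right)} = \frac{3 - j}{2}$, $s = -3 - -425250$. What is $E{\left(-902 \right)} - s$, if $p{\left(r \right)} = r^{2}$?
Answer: $-425245$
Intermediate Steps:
$s = 425247$ ($s = -3 + 425250 = 425247$)
$H{\left(j \right)} = \frac{3}{2} - \frac{j}{2}$ ($H{\left(j \right)} = \left(3 - j\right) \frac{1}{2} = \frac{3}{2} - \frac{j}{2}$)
$E{\left(K \right)} = 2$ ($E{\left(K \right)} = 2 - \frac{\left(\frac{3}{2} - \frac{3}{2}\right)^{2} K}{9} = 2 - \frac{0^{2} K}{9} = 2 - \frac{0 K}{9} = 2 - 0 = 2 + 0 = 2$)
$E{\left(-902 \right)} - s = 2 - 425247 = -425245$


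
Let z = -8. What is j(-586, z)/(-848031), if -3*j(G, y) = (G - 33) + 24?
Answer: -595/2544093 ≈ -0.00023388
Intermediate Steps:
j(G, y) = 3 - G/3 (j(G, y) = -((G - 33) + 24)/3 = -((-33 + G) + 24)/3 = -(-9 + G)/3 = 3 - G/3)
j(-586, z)/(-848031) = (3 - ⅓*(-586))/(-848031) = (3 + 586/3)*(-1/848031) = (595/3)*(-1/848031) = -595/2544093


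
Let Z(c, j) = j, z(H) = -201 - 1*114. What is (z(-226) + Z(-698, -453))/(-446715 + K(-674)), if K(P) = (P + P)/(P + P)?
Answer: 384/223357 ≈ 0.0017192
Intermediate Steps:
z(H) = -315 (z(H) = -201 - 114 = -315)
K(P) = 1 (K(P) = (2*P)/((2*P)) = (2*P)*(1/(2*P)) = 1)
(z(-226) + Z(-698, -453))/(-446715 + K(-674)) = (-315 - 453)/(-446715 + 1) = -768/(-446714) = -768*(-1/446714) = 384/223357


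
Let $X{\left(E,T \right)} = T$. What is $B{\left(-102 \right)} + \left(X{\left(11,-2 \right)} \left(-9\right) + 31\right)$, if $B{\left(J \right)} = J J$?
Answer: $10453$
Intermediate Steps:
$B{\left(J \right)} = J^{2}$
$B{\left(-102 \right)} + \left(X{\left(11,-2 \right)} \left(-9\right) + 31\right) = \left(-102\right)^{2} + \left(\left(-2\right) \left(-9\right) + 31\right) = 10404 + \left(18 + 31\right) = 10404 + 49 = 10453$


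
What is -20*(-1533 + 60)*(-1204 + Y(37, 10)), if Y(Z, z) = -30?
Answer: -36353640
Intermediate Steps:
-20*(-1533 + 60)*(-1204 + Y(37, 10)) = -20*(-1533 + 60)*(-1204 - 30) = -(-29460)*(-1234) = -20*1817682 = -36353640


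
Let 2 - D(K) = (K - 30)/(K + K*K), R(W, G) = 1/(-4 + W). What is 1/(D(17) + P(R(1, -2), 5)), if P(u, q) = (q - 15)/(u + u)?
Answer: 306/5215 ≈ 0.058677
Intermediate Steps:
D(K) = 2 - (-30 + K)/(K + K²) (D(K) = 2 - (K - 30)/(K + K*K) = 2 - (-30 + K)/(K + K²))
P(u, q) = (-15 + q)/(2*u) (P(u, q) = (-15 + q)/((2*u)) = (-15 + q)*(1/(2*u)) = (-15 + q)/(2*u))
1/(D(17) + P(R(1, -2), 5)) = 1/((30 + 17 + 2*17²)/(17*(1 + 17)) + (-15 + 5)/(2*(1/(-4 + 1)))) = 1/((1/17)*(30 + 17 + 2*289)/18 + (½)*(-10)/1/(-3)) = 1/((1/17)*(1/18)*(30 + 17 + 578) + (½)*(-10)/(-⅓)) = 1/((1/17)*(1/18)*625 + (½)*(-3)*(-10)) = 1/(625/306 + 15) = 1/(5215/306) = 306/5215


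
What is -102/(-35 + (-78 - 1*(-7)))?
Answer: 51/53 ≈ 0.96226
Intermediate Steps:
-102/(-35 + (-78 - 1*(-7))) = -102/(-35 + (-78 + 7)) = -102/(-35 - 71) = -102/(-106) = -102*(-1/106) = 51/53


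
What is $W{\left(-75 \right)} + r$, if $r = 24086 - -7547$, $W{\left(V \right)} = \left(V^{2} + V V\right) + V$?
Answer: $42808$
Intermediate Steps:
$W{\left(V \right)} = V + 2 V^{2}$ ($W{\left(V \right)} = \left(V^{2} + V^{2}\right) + V = 2 V^{2} + V = V + 2 V^{2}$)
$r = 31633$ ($r = 24086 + 7547 = 31633$)
$W{\left(-75 \right)} + r = - 75 \left(1 + 2 \left(-75\right)\right) + 31633 = - 75 \left(1 - 150\right) + 31633 = \left(-75\right) \left(-149\right) + 31633 = 11175 + 31633 = 42808$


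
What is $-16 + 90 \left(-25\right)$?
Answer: $-2266$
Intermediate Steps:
$-16 + 90 \left(-25\right) = -16 - 2250 = -2266$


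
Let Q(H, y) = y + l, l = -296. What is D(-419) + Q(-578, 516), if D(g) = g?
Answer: -199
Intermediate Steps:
Q(H, y) = -296 + y (Q(H, y) = y - 296 = -296 + y)
D(-419) + Q(-578, 516) = -419 + (-296 + 516) = -419 + 220 = -199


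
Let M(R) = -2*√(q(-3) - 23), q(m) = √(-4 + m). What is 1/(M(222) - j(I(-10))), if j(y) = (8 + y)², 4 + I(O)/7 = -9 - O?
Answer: -1/(169 + 2*√(-23 + I*√7)) ≈ -0.0058791 + 0.00033313*I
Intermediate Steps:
I(O) = -91 - 7*O (I(O) = -28 + 7*(-9 - O) = -28 + (-63 - 7*O) = -91 - 7*O)
M(R) = -2*√(-23 + I*√7) (M(R) = -2*√(√(-4 - 3) - 23) = -2*√(√(-7) - 23) = -2*√(I*√7 - 23) = -2*√(-23 + I*√7))
1/(M(222) - j(I(-10))) = 1/(-2*√(-23 + I*√7) - (8 + (-91 - 7*(-10)))²) = 1/(-2*√(-23 + I*√7) - (8 + (-91 + 70))²) = 1/(-2*√(-23 + I*√7) - (8 - 21)²) = 1/(-2*√(-23 + I*√7) - 1*(-13)²) = 1/(-2*√(-23 + I*√7) - 1*169) = 1/(-2*√(-23 + I*√7) - 169) = 1/(-169 - 2*√(-23 + I*√7))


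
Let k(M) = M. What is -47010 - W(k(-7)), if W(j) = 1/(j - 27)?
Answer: -1598339/34 ≈ -47010.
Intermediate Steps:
W(j) = 1/(-27 + j)
-47010 - W(k(-7)) = -47010 - 1/(-27 - 7) = -47010 - 1/(-34) = -47010 - 1*(-1/34) = -47010 + 1/34 = -1598339/34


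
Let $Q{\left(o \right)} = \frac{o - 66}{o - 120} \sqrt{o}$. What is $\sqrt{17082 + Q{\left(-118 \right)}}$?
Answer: $\frac{\sqrt{241898202 + 10948 i \sqrt{118}}}{119} \approx 130.7 + 0.032128 i$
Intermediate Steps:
$Q{\left(o \right)} = \frac{\sqrt{o} \left(-66 + o\right)}{-120 + o}$ ($Q{\left(o \right)} = \frac{-66 + o}{o - 120} \sqrt{o} = \frac{-66 + o}{-120 + o} \sqrt{o} = \frac{\sqrt{o} \left(-66 + o\right)}{-120 + o}$)
$\sqrt{17082 + Q{\left(-118 \right)}} = \sqrt{17082 + \frac{\sqrt{-118} \left(-66 - 118\right)}{-120 - 118}} = \sqrt{17082 + i \sqrt{118} \frac{1}{-238} \left(-184\right)} = \sqrt{17082 + i \sqrt{118} \left(- \frac{1}{238}\right) \left(-184\right)} = \sqrt{17082 + \frac{92 i \sqrt{118}}{119}}$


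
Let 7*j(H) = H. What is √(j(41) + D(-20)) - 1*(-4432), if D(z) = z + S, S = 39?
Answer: 4432 + √1218/7 ≈ 4437.0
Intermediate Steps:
j(H) = H/7
D(z) = 39 + z (D(z) = z + 39 = 39 + z)
√(j(41) + D(-20)) - 1*(-4432) = √((⅐)*41 + (39 - 20)) - 1*(-4432) = √(41/7 + 19) + 4432 = √(174/7) + 4432 = √1218/7 + 4432 = 4432 + √1218/7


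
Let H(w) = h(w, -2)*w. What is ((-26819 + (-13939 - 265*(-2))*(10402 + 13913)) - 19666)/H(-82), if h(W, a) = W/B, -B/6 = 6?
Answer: 2934776880/1681 ≈ 1.7459e+6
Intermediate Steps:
B = -36 (B = -6*6 = -36)
h(W, a) = -W/36 (h(W, a) = W/(-36) = W*(-1/36) = -W/36)
H(w) = -w²/36 (H(w) = (-w/36)*w = -w²/36)
((-26819 + (-13939 - 265*(-2))*(10402 + 13913)) - 19666)/H(-82) = ((-26819 + (-13939 - 265*(-2))*(10402 + 13913)) - 19666)/((-1/36*(-82)²)) = ((-26819 + (-13939 + 530)*24315) - 19666)/((-1/36*6724)) = ((-26819 - 13409*24315) - 19666)/(-1681/9) = ((-26819 - 326039835) - 19666)*(-9/1681) = (-326066654 - 19666)*(-9/1681) = -326086320*(-9/1681) = 2934776880/1681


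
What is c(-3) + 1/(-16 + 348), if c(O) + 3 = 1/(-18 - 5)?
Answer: -23217/7636 ≈ -3.0405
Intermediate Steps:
c(O) = -70/23 (c(O) = -3 + 1/(-18 - 5) = -3 + 1/(-23) = -3 - 1/23 = -70/23)
c(-3) + 1/(-16 + 348) = -70/23 + 1/(-16 + 348) = -70/23 + 1/332 = -23217/7636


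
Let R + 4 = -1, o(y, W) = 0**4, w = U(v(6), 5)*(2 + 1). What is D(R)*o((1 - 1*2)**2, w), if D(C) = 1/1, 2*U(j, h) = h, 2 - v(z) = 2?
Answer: 0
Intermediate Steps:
v(z) = 0 (v(z) = 2 - 1*2 = 2 - 2 = 0)
U(j, h) = h/2
w = 15/2 (w = ((1/2)*5)*(2 + 1) = (5/2)*3 = 15/2 ≈ 7.5000)
o(y, W) = 0
R = -5 (R = -4 - 1 = -5)
D(C) = 1
D(R)*o((1 - 1*2)**2, w) = 1*0 = 0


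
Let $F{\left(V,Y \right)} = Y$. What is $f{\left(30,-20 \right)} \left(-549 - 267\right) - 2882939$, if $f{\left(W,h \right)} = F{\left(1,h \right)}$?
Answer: $-2866619$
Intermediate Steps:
$f{\left(W,h \right)} = h$
$f{\left(30,-20 \right)} \left(-549 - 267\right) - 2882939 = - 20 \left(-549 - 267\right) - 2882939 = \left(-20\right) \left(-816\right) - 2882939 = 16320 - 2882939 = -2866619$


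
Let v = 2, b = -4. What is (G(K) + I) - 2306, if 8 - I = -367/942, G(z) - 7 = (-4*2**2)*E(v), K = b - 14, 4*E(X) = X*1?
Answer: -2165291/942 ≈ -2298.6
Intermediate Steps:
E(X) = X/4 (E(X) = (X*1)/4 = X/4)
K = -18 (K = -4 - 14 = -18)
G(z) = -1 (G(z) = 7 + (-4*2**2)*((1/4)*2) = 7 - 4*4*(1/2) = 7 - 16*1/2 = 7 - 8 = -1)
I = 7903/942 (I = 8 - (-367)/942 = 8 - 1*(-367/942) = 8 + 367/942 = 7903/942 ≈ 8.3896)
(G(K) + I) - 2306 = (-1 + 7903/942) - 2306 = 6961/942 - 2306 = -2165291/942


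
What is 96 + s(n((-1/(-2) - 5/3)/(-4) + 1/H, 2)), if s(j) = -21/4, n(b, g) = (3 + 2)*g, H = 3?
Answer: 363/4 ≈ 90.750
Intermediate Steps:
n(b, g) = 5*g
s(j) = -21/4 (s(j) = -21*¼ = -21/4)
96 + s(n((-1/(-2) - 5/3)/(-4) + 1/H, 2)) = 96 - 21/4 = 363/4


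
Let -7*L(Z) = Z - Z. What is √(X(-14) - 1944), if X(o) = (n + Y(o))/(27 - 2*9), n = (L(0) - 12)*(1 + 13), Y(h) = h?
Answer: I*√17678/3 ≈ 44.32*I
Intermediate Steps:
L(Z) = 0 (L(Z) = -(Z - Z)/7 = -⅐*0 = 0)
n = -168 (n = (0 - 12)*(1 + 13) = -12*14 = -168)
X(o) = -56/3 + o/9 (X(o) = (-168 + o)/(27 - 2*9) = (-168 + o)/(27 - 18) = (-168 + o)/9 = (-168 + o)*(⅑) = -56/3 + o/9)
√(X(-14) - 1944) = √((-56/3 + (⅑)*(-14)) - 1944) = √((-56/3 - 14/9) - 1944) = √(-182/9 - 1944) = √(-17678/9) = I*√17678/3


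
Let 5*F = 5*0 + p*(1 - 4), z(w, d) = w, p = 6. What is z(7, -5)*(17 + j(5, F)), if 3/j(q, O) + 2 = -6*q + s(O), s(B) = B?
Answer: 21077/178 ≈ 118.41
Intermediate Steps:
F = -18/5 (F = (5*0 + 6*(1 - 4))/5 = (0 + 6*(-3))/5 = (0 - 18)/5 = (1/5)*(-18) = -18/5 ≈ -3.6000)
j(q, O) = 3/(-2 + O - 6*q) (j(q, O) = 3/(-2 + (-6*q + O)) = 3/(-2 + (O - 6*q)) = 3/(-2 + O - 6*q))
z(7, -5)*(17 + j(5, F)) = 7*(17 - 3/(2 - 1*(-18/5) + 6*5)) = 7*(17 - 3/(2 + 18/5 + 30)) = 7*(17 - 3/178/5) = 7*(17 - 3*5/178) = 7*(17 - 15/178) = 7*(3011/178) = 21077/178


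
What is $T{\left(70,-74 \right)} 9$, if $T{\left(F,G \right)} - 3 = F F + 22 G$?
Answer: $29475$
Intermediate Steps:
$T{\left(F,G \right)} = 3 + F^{2} + 22 G$ ($T{\left(F,G \right)} = 3 + \left(F F + 22 G\right) = 3 + \left(F^{2} + 22 G\right) = 3 + F^{2} + 22 G$)
$T{\left(70,-74 \right)} 9 = \left(3 + 70^{2} + 22 \left(-74\right)\right) 9 = \left(3 + 4900 - 1628\right) 9 = 3275 \cdot 9 = 29475$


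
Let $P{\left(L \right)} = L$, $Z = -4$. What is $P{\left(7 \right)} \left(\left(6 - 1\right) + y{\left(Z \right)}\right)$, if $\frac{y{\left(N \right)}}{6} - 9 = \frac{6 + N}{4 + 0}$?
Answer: $434$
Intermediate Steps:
$y{\left(N \right)} = 63 + \frac{3 N}{2}$ ($y{\left(N \right)} = 54 + 6 \frac{6 + N}{4 + 0} = 54 + 6 \frac{6 + N}{4} = 54 + 6 \left(6 + N\right) \frac{1}{4} = 54 + 6 \left(\frac{3}{2} + \frac{N}{4}\right) = 54 + \left(9 + \frac{3 N}{2}\right) = 63 + \frac{3 N}{2}$)
$P{\left(7 \right)} \left(\left(6 - 1\right) + y{\left(Z \right)}\right) = 7 \left(\left(6 - 1\right) + \left(63 + \frac{3}{2} \left(-4\right)\right)\right) = 7 \left(\left(6 - 1\right) + \left(63 - 6\right)\right) = 7 \left(5 + 57\right) = 7 \cdot 62 = 434$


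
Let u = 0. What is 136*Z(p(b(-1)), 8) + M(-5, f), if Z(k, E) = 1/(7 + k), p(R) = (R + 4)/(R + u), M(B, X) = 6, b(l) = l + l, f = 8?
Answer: 86/3 ≈ 28.667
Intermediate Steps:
b(l) = 2*l
p(R) = (4 + R)/R (p(R) = (R + 4)/(R + 0) = (4 + R)/R)
136*Z(p(b(-1)), 8) + M(-5, f) = 136/(7 + (4 + 2*(-1))/((2*(-1)))) + 6 = 136/(7 + (4 - 2)/(-2)) + 6 = 136/(7 - ½*2) + 6 = 136/(7 - 1) + 6 = 136/6 + 6 = 136*(⅙) + 6 = 68/3 + 6 = 86/3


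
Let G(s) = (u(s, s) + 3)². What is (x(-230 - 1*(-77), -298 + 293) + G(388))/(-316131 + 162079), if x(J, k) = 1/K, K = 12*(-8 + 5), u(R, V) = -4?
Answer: -35/5545872 ≈ -6.3110e-6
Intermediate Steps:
G(s) = 1 (G(s) = (-4 + 3)² = (-1)² = 1)
K = -36 (K = 12*(-3) = -36)
x(J, k) = -1/36 (x(J, k) = 1/(-36) = -1/36)
(x(-230 - 1*(-77), -298 + 293) + G(388))/(-316131 + 162079) = (-1/36 + 1)/(-316131 + 162079) = (35/36)/(-154052) = (35/36)*(-1/154052) = -35/5545872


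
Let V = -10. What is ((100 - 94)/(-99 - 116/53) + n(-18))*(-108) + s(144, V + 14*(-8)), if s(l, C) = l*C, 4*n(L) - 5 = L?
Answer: -92300427/5363 ≈ -17211.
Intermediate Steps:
n(L) = 5/4 + L/4
s(l, C) = C*l
((100 - 94)/(-99 - 116/53) + n(-18))*(-108) + s(144, V + 14*(-8)) = ((100 - 94)/(-99 - 116/53) + (5/4 + (¼)*(-18)))*(-108) + (-10 + 14*(-8))*144 = (6/(-99 - 116*1/53) + (5/4 - 9/2))*(-108) + (-10 - 112)*144 = (6/(-99 - 116/53) - 13/4)*(-108) - 122*144 = (6/(-5363/53) - 13/4)*(-108) - 17568 = (6*(-53/5363) - 13/4)*(-108) - 17568 = (-318/5363 - 13/4)*(-108) - 17568 = -70991/21452*(-108) - 17568 = 1916757/5363 - 17568 = -92300427/5363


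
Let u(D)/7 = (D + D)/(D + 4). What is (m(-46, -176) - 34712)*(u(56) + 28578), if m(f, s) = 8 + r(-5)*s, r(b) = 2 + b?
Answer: -4885641472/5 ≈ -9.7713e+8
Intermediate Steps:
u(D) = 14*D/(4 + D) (u(D) = 7*((D + D)/(D + 4)) = 7*((2*D)/(4 + D)) = 7*(2*D/(4 + D)) = 14*D/(4 + D))
m(f, s) = 8 - 3*s (m(f, s) = 8 + (2 - 5)*s = 8 - 3*s)
(m(-46, -176) - 34712)*(u(56) + 28578) = ((8 - 3*(-176)) - 34712)*(14*56/(4 + 56) + 28578) = ((8 + 528) - 34712)*(14*56/60 + 28578) = (536 - 34712)*(14*56*(1/60) + 28578) = -34176*(196/15 + 28578) = -34176*428866/15 = -4885641472/5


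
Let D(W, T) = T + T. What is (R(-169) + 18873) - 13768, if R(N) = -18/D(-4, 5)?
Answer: 25516/5 ≈ 5103.2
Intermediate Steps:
D(W, T) = 2*T
R(N) = -9/5 (R(N) = -18/(2*5) = -18/10 = -18*⅒ = -9/5)
(R(-169) + 18873) - 13768 = (-9/5 + 18873) - 13768 = 94356/5 - 13768 = 25516/5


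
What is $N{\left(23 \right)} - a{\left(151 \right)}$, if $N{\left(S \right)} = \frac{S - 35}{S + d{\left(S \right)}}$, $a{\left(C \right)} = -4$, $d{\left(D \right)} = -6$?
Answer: $\frac{56}{17} \approx 3.2941$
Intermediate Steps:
$N{\left(S \right)} = \frac{-35 + S}{-6 + S}$ ($N{\left(S \right)} = \frac{S - 35}{S - 6} = \frac{-35 + S}{-6 + S}$)
$N{\left(23 \right)} - a{\left(151 \right)} = \frac{-35 + 23}{-6 + 23} - -4 = \frac{1}{17} \left(-12\right) + 4 = - \frac{12}{17} + 4 = \frac{56}{17}$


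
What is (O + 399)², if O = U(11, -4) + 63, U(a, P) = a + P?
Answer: 219961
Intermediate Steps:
U(a, P) = P + a
O = 70 (O = (-4 + 11) + 63 = 7 + 63 = 70)
(O + 399)² = (70 + 399)² = 469² = 219961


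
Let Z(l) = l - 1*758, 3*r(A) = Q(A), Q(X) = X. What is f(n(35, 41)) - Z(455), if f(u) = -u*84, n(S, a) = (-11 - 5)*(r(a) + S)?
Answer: 65711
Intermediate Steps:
r(A) = A/3
n(S, a) = -16*S - 16*a/3 (n(S, a) = (-11 - 5)*(a/3 + S) = -16*(S + a/3) = -16*S - 16*a/3)
f(u) = -84*u
Z(l) = -758 + l (Z(l) = l - 758 = -758 + l)
f(n(35, 41)) - Z(455) = -84*(-16*35 - 16/3*41) - (-758 + 455) = -84*(-560 - 656/3) - 1*(-303) = -84*(-2336/3) + 303 = 65408 + 303 = 65711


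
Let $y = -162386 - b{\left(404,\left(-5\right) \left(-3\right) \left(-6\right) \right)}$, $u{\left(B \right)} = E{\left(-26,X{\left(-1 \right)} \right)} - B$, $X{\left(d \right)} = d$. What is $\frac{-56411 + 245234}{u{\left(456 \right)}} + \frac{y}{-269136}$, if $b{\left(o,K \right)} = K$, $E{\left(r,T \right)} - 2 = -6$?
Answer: $- \frac{3171525673}{7737660} \approx -409.88$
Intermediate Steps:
$E{\left(r,T \right)} = -4$ ($E{\left(r,T \right)} = 2 - 6 = -4$)
$u{\left(B \right)} = -4 - B$
$y = -162296$ ($y = -162386 - \left(-5\right) \left(-3\right) \left(-6\right) = -162386 - 15 \left(-6\right) = -162386 - -90 = -162386 + 90 = -162296$)
$\frac{-56411 + 245234}{u{\left(456 \right)}} + \frac{y}{-269136} = \frac{-56411 + 245234}{-4 - 456} - \frac{162296}{-269136} = \frac{188823}{-4 - 456} - - \frac{20287}{33642} = \frac{188823}{-460} + \frac{20287}{33642} = 188823 \left(- \frac{1}{460}\right) + \frac{20287}{33642} = - \frac{188823}{460} + \frac{20287}{33642} = - \frac{3171525673}{7737660}$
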